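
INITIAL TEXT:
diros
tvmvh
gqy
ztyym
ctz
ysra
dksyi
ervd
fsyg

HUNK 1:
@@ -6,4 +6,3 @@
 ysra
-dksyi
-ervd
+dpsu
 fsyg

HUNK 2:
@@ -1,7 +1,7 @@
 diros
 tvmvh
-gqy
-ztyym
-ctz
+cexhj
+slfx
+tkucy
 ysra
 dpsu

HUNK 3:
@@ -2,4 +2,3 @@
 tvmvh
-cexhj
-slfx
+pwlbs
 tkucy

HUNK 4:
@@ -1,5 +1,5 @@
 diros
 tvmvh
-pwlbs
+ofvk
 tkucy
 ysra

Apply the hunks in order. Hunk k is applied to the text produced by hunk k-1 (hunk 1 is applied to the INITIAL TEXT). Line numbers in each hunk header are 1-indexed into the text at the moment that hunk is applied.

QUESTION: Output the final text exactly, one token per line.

Answer: diros
tvmvh
ofvk
tkucy
ysra
dpsu
fsyg

Derivation:
Hunk 1: at line 6 remove [dksyi,ervd] add [dpsu] -> 8 lines: diros tvmvh gqy ztyym ctz ysra dpsu fsyg
Hunk 2: at line 1 remove [gqy,ztyym,ctz] add [cexhj,slfx,tkucy] -> 8 lines: diros tvmvh cexhj slfx tkucy ysra dpsu fsyg
Hunk 3: at line 2 remove [cexhj,slfx] add [pwlbs] -> 7 lines: diros tvmvh pwlbs tkucy ysra dpsu fsyg
Hunk 4: at line 1 remove [pwlbs] add [ofvk] -> 7 lines: diros tvmvh ofvk tkucy ysra dpsu fsyg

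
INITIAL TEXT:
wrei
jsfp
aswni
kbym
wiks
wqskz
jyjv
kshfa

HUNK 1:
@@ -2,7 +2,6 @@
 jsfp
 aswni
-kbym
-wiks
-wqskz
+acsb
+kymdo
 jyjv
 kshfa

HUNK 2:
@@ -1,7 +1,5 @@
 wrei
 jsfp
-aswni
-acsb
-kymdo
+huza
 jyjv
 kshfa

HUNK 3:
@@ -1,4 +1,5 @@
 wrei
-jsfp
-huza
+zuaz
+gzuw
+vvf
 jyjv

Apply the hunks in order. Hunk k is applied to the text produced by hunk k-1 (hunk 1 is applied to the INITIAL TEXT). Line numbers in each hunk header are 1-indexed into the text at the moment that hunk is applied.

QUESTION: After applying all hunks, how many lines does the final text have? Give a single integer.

Answer: 6

Derivation:
Hunk 1: at line 2 remove [kbym,wiks,wqskz] add [acsb,kymdo] -> 7 lines: wrei jsfp aswni acsb kymdo jyjv kshfa
Hunk 2: at line 1 remove [aswni,acsb,kymdo] add [huza] -> 5 lines: wrei jsfp huza jyjv kshfa
Hunk 3: at line 1 remove [jsfp,huza] add [zuaz,gzuw,vvf] -> 6 lines: wrei zuaz gzuw vvf jyjv kshfa
Final line count: 6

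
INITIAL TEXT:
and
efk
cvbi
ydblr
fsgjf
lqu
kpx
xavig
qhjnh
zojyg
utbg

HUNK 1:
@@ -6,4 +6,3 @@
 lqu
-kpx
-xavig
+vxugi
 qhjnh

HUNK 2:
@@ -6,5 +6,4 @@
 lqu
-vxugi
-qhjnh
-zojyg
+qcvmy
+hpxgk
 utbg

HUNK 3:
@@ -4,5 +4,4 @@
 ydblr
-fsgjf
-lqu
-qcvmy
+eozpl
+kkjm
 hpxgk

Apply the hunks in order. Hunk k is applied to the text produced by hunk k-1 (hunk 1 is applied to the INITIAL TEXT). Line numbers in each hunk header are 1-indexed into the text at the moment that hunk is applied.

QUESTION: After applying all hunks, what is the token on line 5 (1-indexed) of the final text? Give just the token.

Hunk 1: at line 6 remove [kpx,xavig] add [vxugi] -> 10 lines: and efk cvbi ydblr fsgjf lqu vxugi qhjnh zojyg utbg
Hunk 2: at line 6 remove [vxugi,qhjnh,zojyg] add [qcvmy,hpxgk] -> 9 lines: and efk cvbi ydblr fsgjf lqu qcvmy hpxgk utbg
Hunk 3: at line 4 remove [fsgjf,lqu,qcvmy] add [eozpl,kkjm] -> 8 lines: and efk cvbi ydblr eozpl kkjm hpxgk utbg
Final line 5: eozpl

Answer: eozpl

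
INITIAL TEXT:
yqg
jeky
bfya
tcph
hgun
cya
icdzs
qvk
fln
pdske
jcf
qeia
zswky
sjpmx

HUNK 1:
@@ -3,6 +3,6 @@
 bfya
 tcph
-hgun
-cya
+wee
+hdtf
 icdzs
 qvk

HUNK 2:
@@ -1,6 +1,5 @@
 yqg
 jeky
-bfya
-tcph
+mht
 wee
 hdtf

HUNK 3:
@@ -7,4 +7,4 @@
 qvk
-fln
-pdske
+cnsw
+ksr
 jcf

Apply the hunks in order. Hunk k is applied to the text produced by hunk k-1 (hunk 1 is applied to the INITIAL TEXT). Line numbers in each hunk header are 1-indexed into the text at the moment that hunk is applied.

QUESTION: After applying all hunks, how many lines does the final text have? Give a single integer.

Answer: 13

Derivation:
Hunk 1: at line 3 remove [hgun,cya] add [wee,hdtf] -> 14 lines: yqg jeky bfya tcph wee hdtf icdzs qvk fln pdske jcf qeia zswky sjpmx
Hunk 2: at line 1 remove [bfya,tcph] add [mht] -> 13 lines: yqg jeky mht wee hdtf icdzs qvk fln pdske jcf qeia zswky sjpmx
Hunk 3: at line 7 remove [fln,pdske] add [cnsw,ksr] -> 13 lines: yqg jeky mht wee hdtf icdzs qvk cnsw ksr jcf qeia zswky sjpmx
Final line count: 13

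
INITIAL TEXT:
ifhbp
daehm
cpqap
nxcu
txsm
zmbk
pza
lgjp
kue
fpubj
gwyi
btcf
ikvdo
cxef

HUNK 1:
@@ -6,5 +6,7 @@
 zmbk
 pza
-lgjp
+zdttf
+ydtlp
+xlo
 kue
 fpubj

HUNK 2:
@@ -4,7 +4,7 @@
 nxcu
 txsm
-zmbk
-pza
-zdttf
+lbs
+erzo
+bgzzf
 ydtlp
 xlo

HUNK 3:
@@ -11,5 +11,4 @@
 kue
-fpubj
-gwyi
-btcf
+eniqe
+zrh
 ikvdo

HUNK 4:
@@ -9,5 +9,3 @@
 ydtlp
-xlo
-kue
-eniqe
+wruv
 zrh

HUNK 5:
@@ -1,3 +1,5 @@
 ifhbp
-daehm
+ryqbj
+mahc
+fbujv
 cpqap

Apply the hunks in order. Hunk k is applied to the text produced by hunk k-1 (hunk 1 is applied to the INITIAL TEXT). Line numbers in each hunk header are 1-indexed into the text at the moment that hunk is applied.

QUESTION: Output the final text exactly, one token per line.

Answer: ifhbp
ryqbj
mahc
fbujv
cpqap
nxcu
txsm
lbs
erzo
bgzzf
ydtlp
wruv
zrh
ikvdo
cxef

Derivation:
Hunk 1: at line 6 remove [lgjp] add [zdttf,ydtlp,xlo] -> 16 lines: ifhbp daehm cpqap nxcu txsm zmbk pza zdttf ydtlp xlo kue fpubj gwyi btcf ikvdo cxef
Hunk 2: at line 4 remove [zmbk,pza,zdttf] add [lbs,erzo,bgzzf] -> 16 lines: ifhbp daehm cpqap nxcu txsm lbs erzo bgzzf ydtlp xlo kue fpubj gwyi btcf ikvdo cxef
Hunk 3: at line 11 remove [fpubj,gwyi,btcf] add [eniqe,zrh] -> 15 lines: ifhbp daehm cpqap nxcu txsm lbs erzo bgzzf ydtlp xlo kue eniqe zrh ikvdo cxef
Hunk 4: at line 9 remove [xlo,kue,eniqe] add [wruv] -> 13 lines: ifhbp daehm cpqap nxcu txsm lbs erzo bgzzf ydtlp wruv zrh ikvdo cxef
Hunk 5: at line 1 remove [daehm] add [ryqbj,mahc,fbujv] -> 15 lines: ifhbp ryqbj mahc fbujv cpqap nxcu txsm lbs erzo bgzzf ydtlp wruv zrh ikvdo cxef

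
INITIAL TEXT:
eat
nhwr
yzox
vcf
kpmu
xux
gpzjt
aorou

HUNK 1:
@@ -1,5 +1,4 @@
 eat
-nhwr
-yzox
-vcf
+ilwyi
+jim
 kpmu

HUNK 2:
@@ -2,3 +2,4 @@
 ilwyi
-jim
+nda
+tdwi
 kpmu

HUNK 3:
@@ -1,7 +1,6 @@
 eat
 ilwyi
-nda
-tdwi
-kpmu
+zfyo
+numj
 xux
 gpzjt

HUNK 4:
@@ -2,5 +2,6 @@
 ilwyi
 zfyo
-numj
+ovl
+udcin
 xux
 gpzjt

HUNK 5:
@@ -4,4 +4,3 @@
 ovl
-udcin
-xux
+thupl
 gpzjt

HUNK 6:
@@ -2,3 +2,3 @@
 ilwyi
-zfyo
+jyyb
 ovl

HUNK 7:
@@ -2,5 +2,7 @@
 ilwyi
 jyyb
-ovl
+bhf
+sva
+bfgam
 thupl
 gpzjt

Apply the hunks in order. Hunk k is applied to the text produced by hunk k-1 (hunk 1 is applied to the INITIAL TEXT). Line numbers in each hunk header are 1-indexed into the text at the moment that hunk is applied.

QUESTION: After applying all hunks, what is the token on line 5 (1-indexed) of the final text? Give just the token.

Hunk 1: at line 1 remove [nhwr,yzox,vcf] add [ilwyi,jim] -> 7 lines: eat ilwyi jim kpmu xux gpzjt aorou
Hunk 2: at line 2 remove [jim] add [nda,tdwi] -> 8 lines: eat ilwyi nda tdwi kpmu xux gpzjt aorou
Hunk 3: at line 1 remove [nda,tdwi,kpmu] add [zfyo,numj] -> 7 lines: eat ilwyi zfyo numj xux gpzjt aorou
Hunk 4: at line 2 remove [numj] add [ovl,udcin] -> 8 lines: eat ilwyi zfyo ovl udcin xux gpzjt aorou
Hunk 5: at line 4 remove [udcin,xux] add [thupl] -> 7 lines: eat ilwyi zfyo ovl thupl gpzjt aorou
Hunk 6: at line 2 remove [zfyo] add [jyyb] -> 7 lines: eat ilwyi jyyb ovl thupl gpzjt aorou
Hunk 7: at line 2 remove [ovl] add [bhf,sva,bfgam] -> 9 lines: eat ilwyi jyyb bhf sva bfgam thupl gpzjt aorou
Final line 5: sva

Answer: sva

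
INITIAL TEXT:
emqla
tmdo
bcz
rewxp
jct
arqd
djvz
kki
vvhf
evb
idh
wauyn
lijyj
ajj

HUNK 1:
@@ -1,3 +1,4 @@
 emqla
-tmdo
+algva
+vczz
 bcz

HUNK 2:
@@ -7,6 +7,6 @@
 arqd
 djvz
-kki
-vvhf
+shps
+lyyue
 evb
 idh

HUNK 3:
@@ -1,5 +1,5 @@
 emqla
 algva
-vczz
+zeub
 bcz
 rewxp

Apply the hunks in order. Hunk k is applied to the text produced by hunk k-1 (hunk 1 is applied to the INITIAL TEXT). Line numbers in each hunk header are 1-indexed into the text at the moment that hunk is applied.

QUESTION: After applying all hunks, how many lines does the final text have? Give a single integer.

Answer: 15

Derivation:
Hunk 1: at line 1 remove [tmdo] add [algva,vczz] -> 15 lines: emqla algva vczz bcz rewxp jct arqd djvz kki vvhf evb idh wauyn lijyj ajj
Hunk 2: at line 7 remove [kki,vvhf] add [shps,lyyue] -> 15 lines: emqla algva vczz bcz rewxp jct arqd djvz shps lyyue evb idh wauyn lijyj ajj
Hunk 3: at line 1 remove [vczz] add [zeub] -> 15 lines: emqla algva zeub bcz rewxp jct arqd djvz shps lyyue evb idh wauyn lijyj ajj
Final line count: 15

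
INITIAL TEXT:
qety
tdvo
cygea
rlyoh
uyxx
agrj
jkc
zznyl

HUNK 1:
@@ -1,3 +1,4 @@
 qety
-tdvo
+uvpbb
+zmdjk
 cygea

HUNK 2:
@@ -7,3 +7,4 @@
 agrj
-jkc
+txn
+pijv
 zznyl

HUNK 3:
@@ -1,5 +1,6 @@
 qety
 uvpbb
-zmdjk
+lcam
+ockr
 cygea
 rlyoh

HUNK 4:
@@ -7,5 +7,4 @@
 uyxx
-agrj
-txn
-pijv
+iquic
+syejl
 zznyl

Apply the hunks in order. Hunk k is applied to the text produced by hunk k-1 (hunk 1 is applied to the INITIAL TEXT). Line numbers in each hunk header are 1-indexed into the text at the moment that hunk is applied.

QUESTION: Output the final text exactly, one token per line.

Answer: qety
uvpbb
lcam
ockr
cygea
rlyoh
uyxx
iquic
syejl
zznyl

Derivation:
Hunk 1: at line 1 remove [tdvo] add [uvpbb,zmdjk] -> 9 lines: qety uvpbb zmdjk cygea rlyoh uyxx agrj jkc zznyl
Hunk 2: at line 7 remove [jkc] add [txn,pijv] -> 10 lines: qety uvpbb zmdjk cygea rlyoh uyxx agrj txn pijv zznyl
Hunk 3: at line 1 remove [zmdjk] add [lcam,ockr] -> 11 lines: qety uvpbb lcam ockr cygea rlyoh uyxx agrj txn pijv zznyl
Hunk 4: at line 7 remove [agrj,txn,pijv] add [iquic,syejl] -> 10 lines: qety uvpbb lcam ockr cygea rlyoh uyxx iquic syejl zznyl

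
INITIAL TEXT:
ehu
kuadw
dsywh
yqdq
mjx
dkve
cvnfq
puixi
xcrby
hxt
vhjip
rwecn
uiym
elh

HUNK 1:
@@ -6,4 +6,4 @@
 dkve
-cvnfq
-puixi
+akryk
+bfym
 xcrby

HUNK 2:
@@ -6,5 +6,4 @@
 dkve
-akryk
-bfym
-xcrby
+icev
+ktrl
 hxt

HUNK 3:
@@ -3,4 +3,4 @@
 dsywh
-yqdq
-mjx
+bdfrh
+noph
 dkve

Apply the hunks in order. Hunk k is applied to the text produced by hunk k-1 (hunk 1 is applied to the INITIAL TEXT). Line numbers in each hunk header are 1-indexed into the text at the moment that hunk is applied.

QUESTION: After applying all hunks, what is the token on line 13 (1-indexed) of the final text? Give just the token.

Answer: elh

Derivation:
Hunk 1: at line 6 remove [cvnfq,puixi] add [akryk,bfym] -> 14 lines: ehu kuadw dsywh yqdq mjx dkve akryk bfym xcrby hxt vhjip rwecn uiym elh
Hunk 2: at line 6 remove [akryk,bfym,xcrby] add [icev,ktrl] -> 13 lines: ehu kuadw dsywh yqdq mjx dkve icev ktrl hxt vhjip rwecn uiym elh
Hunk 3: at line 3 remove [yqdq,mjx] add [bdfrh,noph] -> 13 lines: ehu kuadw dsywh bdfrh noph dkve icev ktrl hxt vhjip rwecn uiym elh
Final line 13: elh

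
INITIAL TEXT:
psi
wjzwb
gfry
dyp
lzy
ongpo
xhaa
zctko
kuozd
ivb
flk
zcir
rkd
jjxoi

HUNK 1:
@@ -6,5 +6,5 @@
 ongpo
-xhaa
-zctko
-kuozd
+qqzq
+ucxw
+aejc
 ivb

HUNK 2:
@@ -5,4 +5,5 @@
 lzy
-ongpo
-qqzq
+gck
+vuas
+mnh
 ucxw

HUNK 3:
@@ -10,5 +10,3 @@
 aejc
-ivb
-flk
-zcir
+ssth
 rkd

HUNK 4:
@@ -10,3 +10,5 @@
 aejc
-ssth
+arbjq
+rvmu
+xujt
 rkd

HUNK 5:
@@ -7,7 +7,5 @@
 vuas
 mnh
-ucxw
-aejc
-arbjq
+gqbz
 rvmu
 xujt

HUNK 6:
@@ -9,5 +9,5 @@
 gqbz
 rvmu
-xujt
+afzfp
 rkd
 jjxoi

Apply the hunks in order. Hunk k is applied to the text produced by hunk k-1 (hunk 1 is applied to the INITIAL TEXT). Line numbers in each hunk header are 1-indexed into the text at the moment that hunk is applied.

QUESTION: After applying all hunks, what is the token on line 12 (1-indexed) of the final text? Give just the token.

Hunk 1: at line 6 remove [xhaa,zctko,kuozd] add [qqzq,ucxw,aejc] -> 14 lines: psi wjzwb gfry dyp lzy ongpo qqzq ucxw aejc ivb flk zcir rkd jjxoi
Hunk 2: at line 5 remove [ongpo,qqzq] add [gck,vuas,mnh] -> 15 lines: psi wjzwb gfry dyp lzy gck vuas mnh ucxw aejc ivb flk zcir rkd jjxoi
Hunk 3: at line 10 remove [ivb,flk,zcir] add [ssth] -> 13 lines: psi wjzwb gfry dyp lzy gck vuas mnh ucxw aejc ssth rkd jjxoi
Hunk 4: at line 10 remove [ssth] add [arbjq,rvmu,xujt] -> 15 lines: psi wjzwb gfry dyp lzy gck vuas mnh ucxw aejc arbjq rvmu xujt rkd jjxoi
Hunk 5: at line 7 remove [ucxw,aejc,arbjq] add [gqbz] -> 13 lines: psi wjzwb gfry dyp lzy gck vuas mnh gqbz rvmu xujt rkd jjxoi
Hunk 6: at line 9 remove [xujt] add [afzfp] -> 13 lines: psi wjzwb gfry dyp lzy gck vuas mnh gqbz rvmu afzfp rkd jjxoi
Final line 12: rkd

Answer: rkd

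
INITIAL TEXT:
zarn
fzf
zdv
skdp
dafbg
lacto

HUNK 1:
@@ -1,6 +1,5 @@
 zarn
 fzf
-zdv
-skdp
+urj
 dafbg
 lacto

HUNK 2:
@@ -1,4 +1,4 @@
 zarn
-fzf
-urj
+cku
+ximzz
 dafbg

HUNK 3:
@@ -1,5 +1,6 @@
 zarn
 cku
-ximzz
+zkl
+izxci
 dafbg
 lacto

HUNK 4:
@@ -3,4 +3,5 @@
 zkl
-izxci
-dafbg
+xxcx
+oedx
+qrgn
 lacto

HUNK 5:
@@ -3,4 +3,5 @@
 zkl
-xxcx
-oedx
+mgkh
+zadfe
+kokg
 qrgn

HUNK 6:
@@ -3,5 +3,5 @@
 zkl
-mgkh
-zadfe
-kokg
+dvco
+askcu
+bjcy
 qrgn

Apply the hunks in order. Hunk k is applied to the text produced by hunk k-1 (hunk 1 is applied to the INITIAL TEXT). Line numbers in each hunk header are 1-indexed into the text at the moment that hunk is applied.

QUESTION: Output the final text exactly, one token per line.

Hunk 1: at line 1 remove [zdv,skdp] add [urj] -> 5 lines: zarn fzf urj dafbg lacto
Hunk 2: at line 1 remove [fzf,urj] add [cku,ximzz] -> 5 lines: zarn cku ximzz dafbg lacto
Hunk 3: at line 1 remove [ximzz] add [zkl,izxci] -> 6 lines: zarn cku zkl izxci dafbg lacto
Hunk 4: at line 3 remove [izxci,dafbg] add [xxcx,oedx,qrgn] -> 7 lines: zarn cku zkl xxcx oedx qrgn lacto
Hunk 5: at line 3 remove [xxcx,oedx] add [mgkh,zadfe,kokg] -> 8 lines: zarn cku zkl mgkh zadfe kokg qrgn lacto
Hunk 6: at line 3 remove [mgkh,zadfe,kokg] add [dvco,askcu,bjcy] -> 8 lines: zarn cku zkl dvco askcu bjcy qrgn lacto

Answer: zarn
cku
zkl
dvco
askcu
bjcy
qrgn
lacto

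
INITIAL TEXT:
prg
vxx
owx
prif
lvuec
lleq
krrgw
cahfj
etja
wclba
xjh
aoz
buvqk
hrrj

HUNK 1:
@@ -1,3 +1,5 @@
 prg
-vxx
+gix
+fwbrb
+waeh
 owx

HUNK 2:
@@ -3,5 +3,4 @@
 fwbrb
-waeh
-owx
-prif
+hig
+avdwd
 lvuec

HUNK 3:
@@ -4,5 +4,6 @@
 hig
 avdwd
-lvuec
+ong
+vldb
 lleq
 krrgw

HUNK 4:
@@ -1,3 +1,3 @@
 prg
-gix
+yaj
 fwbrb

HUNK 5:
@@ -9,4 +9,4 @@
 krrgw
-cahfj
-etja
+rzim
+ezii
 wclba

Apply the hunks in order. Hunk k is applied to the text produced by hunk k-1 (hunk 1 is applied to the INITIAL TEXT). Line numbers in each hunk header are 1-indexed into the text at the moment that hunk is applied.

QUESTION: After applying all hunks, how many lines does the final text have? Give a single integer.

Hunk 1: at line 1 remove [vxx] add [gix,fwbrb,waeh] -> 16 lines: prg gix fwbrb waeh owx prif lvuec lleq krrgw cahfj etja wclba xjh aoz buvqk hrrj
Hunk 2: at line 3 remove [waeh,owx,prif] add [hig,avdwd] -> 15 lines: prg gix fwbrb hig avdwd lvuec lleq krrgw cahfj etja wclba xjh aoz buvqk hrrj
Hunk 3: at line 4 remove [lvuec] add [ong,vldb] -> 16 lines: prg gix fwbrb hig avdwd ong vldb lleq krrgw cahfj etja wclba xjh aoz buvqk hrrj
Hunk 4: at line 1 remove [gix] add [yaj] -> 16 lines: prg yaj fwbrb hig avdwd ong vldb lleq krrgw cahfj etja wclba xjh aoz buvqk hrrj
Hunk 5: at line 9 remove [cahfj,etja] add [rzim,ezii] -> 16 lines: prg yaj fwbrb hig avdwd ong vldb lleq krrgw rzim ezii wclba xjh aoz buvqk hrrj
Final line count: 16

Answer: 16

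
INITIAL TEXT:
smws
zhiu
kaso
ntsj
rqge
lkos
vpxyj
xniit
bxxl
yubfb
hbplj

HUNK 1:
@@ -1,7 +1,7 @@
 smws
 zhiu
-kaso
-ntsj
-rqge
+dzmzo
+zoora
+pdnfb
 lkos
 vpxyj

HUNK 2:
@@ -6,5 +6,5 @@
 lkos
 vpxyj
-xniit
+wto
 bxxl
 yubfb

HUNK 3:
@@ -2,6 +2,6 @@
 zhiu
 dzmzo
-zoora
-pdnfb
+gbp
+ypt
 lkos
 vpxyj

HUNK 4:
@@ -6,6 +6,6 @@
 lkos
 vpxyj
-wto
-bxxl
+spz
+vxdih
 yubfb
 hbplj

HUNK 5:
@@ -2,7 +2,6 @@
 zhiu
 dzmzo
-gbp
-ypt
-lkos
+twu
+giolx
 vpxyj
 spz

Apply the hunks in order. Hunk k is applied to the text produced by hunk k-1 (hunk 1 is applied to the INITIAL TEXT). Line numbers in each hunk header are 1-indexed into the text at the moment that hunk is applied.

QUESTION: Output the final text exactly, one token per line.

Hunk 1: at line 1 remove [kaso,ntsj,rqge] add [dzmzo,zoora,pdnfb] -> 11 lines: smws zhiu dzmzo zoora pdnfb lkos vpxyj xniit bxxl yubfb hbplj
Hunk 2: at line 6 remove [xniit] add [wto] -> 11 lines: smws zhiu dzmzo zoora pdnfb lkos vpxyj wto bxxl yubfb hbplj
Hunk 3: at line 2 remove [zoora,pdnfb] add [gbp,ypt] -> 11 lines: smws zhiu dzmzo gbp ypt lkos vpxyj wto bxxl yubfb hbplj
Hunk 4: at line 6 remove [wto,bxxl] add [spz,vxdih] -> 11 lines: smws zhiu dzmzo gbp ypt lkos vpxyj spz vxdih yubfb hbplj
Hunk 5: at line 2 remove [gbp,ypt,lkos] add [twu,giolx] -> 10 lines: smws zhiu dzmzo twu giolx vpxyj spz vxdih yubfb hbplj

Answer: smws
zhiu
dzmzo
twu
giolx
vpxyj
spz
vxdih
yubfb
hbplj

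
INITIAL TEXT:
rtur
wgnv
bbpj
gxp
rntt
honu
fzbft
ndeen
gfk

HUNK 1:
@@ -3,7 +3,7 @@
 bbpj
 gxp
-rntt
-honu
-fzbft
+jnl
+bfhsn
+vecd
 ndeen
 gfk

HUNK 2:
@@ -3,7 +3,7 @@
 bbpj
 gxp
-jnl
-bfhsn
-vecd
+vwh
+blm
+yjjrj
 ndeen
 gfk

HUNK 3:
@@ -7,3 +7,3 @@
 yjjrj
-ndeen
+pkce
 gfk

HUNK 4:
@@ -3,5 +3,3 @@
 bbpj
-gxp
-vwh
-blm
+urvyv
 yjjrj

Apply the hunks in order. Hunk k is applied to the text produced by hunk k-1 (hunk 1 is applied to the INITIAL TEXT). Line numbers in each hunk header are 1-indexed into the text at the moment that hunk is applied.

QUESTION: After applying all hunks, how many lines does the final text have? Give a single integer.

Hunk 1: at line 3 remove [rntt,honu,fzbft] add [jnl,bfhsn,vecd] -> 9 lines: rtur wgnv bbpj gxp jnl bfhsn vecd ndeen gfk
Hunk 2: at line 3 remove [jnl,bfhsn,vecd] add [vwh,blm,yjjrj] -> 9 lines: rtur wgnv bbpj gxp vwh blm yjjrj ndeen gfk
Hunk 3: at line 7 remove [ndeen] add [pkce] -> 9 lines: rtur wgnv bbpj gxp vwh blm yjjrj pkce gfk
Hunk 4: at line 3 remove [gxp,vwh,blm] add [urvyv] -> 7 lines: rtur wgnv bbpj urvyv yjjrj pkce gfk
Final line count: 7

Answer: 7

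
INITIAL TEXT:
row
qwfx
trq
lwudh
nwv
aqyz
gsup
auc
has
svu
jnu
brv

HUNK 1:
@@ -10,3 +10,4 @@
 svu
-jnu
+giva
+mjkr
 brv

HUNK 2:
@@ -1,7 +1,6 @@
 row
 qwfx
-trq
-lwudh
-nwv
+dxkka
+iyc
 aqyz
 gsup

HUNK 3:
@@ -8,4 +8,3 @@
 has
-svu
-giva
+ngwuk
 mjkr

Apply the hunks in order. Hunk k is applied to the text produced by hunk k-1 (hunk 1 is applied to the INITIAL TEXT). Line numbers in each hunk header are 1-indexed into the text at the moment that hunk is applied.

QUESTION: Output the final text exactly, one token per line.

Hunk 1: at line 10 remove [jnu] add [giva,mjkr] -> 13 lines: row qwfx trq lwudh nwv aqyz gsup auc has svu giva mjkr brv
Hunk 2: at line 1 remove [trq,lwudh,nwv] add [dxkka,iyc] -> 12 lines: row qwfx dxkka iyc aqyz gsup auc has svu giva mjkr brv
Hunk 3: at line 8 remove [svu,giva] add [ngwuk] -> 11 lines: row qwfx dxkka iyc aqyz gsup auc has ngwuk mjkr brv

Answer: row
qwfx
dxkka
iyc
aqyz
gsup
auc
has
ngwuk
mjkr
brv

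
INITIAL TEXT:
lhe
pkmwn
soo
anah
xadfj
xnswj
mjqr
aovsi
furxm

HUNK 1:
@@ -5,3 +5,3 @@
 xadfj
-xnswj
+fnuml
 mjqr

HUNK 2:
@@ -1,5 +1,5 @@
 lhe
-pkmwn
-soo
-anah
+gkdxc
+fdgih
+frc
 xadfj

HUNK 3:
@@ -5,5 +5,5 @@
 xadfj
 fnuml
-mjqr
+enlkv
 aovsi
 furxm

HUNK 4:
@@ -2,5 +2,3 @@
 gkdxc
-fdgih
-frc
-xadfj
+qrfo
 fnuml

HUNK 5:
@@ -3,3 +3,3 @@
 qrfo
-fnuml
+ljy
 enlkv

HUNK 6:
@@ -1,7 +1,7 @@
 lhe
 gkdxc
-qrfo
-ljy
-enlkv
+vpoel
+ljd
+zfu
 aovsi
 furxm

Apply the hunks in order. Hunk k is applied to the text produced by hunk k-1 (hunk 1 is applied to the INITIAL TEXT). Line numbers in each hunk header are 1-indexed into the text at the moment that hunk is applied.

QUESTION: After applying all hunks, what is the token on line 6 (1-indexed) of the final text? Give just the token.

Hunk 1: at line 5 remove [xnswj] add [fnuml] -> 9 lines: lhe pkmwn soo anah xadfj fnuml mjqr aovsi furxm
Hunk 2: at line 1 remove [pkmwn,soo,anah] add [gkdxc,fdgih,frc] -> 9 lines: lhe gkdxc fdgih frc xadfj fnuml mjqr aovsi furxm
Hunk 3: at line 5 remove [mjqr] add [enlkv] -> 9 lines: lhe gkdxc fdgih frc xadfj fnuml enlkv aovsi furxm
Hunk 4: at line 2 remove [fdgih,frc,xadfj] add [qrfo] -> 7 lines: lhe gkdxc qrfo fnuml enlkv aovsi furxm
Hunk 5: at line 3 remove [fnuml] add [ljy] -> 7 lines: lhe gkdxc qrfo ljy enlkv aovsi furxm
Hunk 6: at line 1 remove [qrfo,ljy,enlkv] add [vpoel,ljd,zfu] -> 7 lines: lhe gkdxc vpoel ljd zfu aovsi furxm
Final line 6: aovsi

Answer: aovsi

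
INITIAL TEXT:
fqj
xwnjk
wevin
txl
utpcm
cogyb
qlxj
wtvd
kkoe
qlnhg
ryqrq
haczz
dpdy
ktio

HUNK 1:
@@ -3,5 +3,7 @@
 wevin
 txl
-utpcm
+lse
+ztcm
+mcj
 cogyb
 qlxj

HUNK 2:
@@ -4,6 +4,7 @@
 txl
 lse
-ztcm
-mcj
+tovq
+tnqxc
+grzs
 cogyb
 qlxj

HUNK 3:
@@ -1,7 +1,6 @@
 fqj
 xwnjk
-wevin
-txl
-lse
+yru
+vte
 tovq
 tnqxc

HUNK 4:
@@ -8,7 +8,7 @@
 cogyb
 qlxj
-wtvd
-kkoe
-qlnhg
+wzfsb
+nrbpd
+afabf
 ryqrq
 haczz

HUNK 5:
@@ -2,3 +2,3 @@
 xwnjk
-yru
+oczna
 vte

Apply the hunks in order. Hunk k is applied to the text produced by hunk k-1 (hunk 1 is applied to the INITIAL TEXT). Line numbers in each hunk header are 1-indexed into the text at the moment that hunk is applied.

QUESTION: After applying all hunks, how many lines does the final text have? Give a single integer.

Answer: 16

Derivation:
Hunk 1: at line 3 remove [utpcm] add [lse,ztcm,mcj] -> 16 lines: fqj xwnjk wevin txl lse ztcm mcj cogyb qlxj wtvd kkoe qlnhg ryqrq haczz dpdy ktio
Hunk 2: at line 4 remove [ztcm,mcj] add [tovq,tnqxc,grzs] -> 17 lines: fqj xwnjk wevin txl lse tovq tnqxc grzs cogyb qlxj wtvd kkoe qlnhg ryqrq haczz dpdy ktio
Hunk 3: at line 1 remove [wevin,txl,lse] add [yru,vte] -> 16 lines: fqj xwnjk yru vte tovq tnqxc grzs cogyb qlxj wtvd kkoe qlnhg ryqrq haczz dpdy ktio
Hunk 4: at line 8 remove [wtvd,kkoe,qlnhg] add [wzfsb,nrbpd,afabf] -> 16 lines: fqj xwnjk yru vte tovq tnqxc grzs cogyb qlxj wzfsb nrbpd afabf ryqrq haczz dpdy ktio
Hunk 5: at line 2 remove [yru] add [oczna] -> 16 lines: fqj xwnjk oczna vte tovq tnqxc grzs cogyb qlxj wzfsb nrbpd afabf ryqrq haczz dpdy ktio
Final line count: 16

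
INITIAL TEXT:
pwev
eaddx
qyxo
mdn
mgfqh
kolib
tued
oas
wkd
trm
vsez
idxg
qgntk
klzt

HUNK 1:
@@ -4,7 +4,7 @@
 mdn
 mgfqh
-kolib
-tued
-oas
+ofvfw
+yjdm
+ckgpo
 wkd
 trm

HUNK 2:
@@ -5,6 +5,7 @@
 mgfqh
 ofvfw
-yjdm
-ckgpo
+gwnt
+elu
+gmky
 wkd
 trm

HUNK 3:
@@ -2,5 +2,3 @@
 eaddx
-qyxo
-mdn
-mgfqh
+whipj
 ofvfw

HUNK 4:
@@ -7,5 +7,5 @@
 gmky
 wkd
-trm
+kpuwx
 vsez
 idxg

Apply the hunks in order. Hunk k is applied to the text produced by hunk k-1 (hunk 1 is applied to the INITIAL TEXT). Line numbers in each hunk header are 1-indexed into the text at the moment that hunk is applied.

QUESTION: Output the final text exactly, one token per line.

Answer: pwev
eaddx
whipj
ofvfw
gwnt
elu
gmky
wkd
kpuwx
vsez
idxg
qgntk
klzt

Derivation:
Hunk 1: at line 4 remove [kolib,tued,oas] add [ofvfw,yjdm,ckgpo] -> 14 lines: pwev eaddx qyxo mdn mgfqh ofvfw yjdm ckgpo wkd trm vsez idxg qgntk klzt
Hunk 2: at line 5 remove [yjdm,ckgpo] add [gwnt,elu,gmky] -> 15 lines: pwev eaddx qyxo mdn mgfqh ofvfw gwnt elu gmky wkd trm vsez idxg qgntk klzt
Hunk 3: at line 2 remove [qyxo,mdn,mgfqh] add [whipj] -> 13 lines: pwev eaddx whipj ofvfw gwnt elu gmky wkd trm vsez idxg qgntk klzt
Hunk 4: at line 7 remove [trm] add [kpuwx] -> 13 lines: pwev eaddx whipj ofvfw gwnt elu gmky wkd kpuwx vsez idxg qgntk klzt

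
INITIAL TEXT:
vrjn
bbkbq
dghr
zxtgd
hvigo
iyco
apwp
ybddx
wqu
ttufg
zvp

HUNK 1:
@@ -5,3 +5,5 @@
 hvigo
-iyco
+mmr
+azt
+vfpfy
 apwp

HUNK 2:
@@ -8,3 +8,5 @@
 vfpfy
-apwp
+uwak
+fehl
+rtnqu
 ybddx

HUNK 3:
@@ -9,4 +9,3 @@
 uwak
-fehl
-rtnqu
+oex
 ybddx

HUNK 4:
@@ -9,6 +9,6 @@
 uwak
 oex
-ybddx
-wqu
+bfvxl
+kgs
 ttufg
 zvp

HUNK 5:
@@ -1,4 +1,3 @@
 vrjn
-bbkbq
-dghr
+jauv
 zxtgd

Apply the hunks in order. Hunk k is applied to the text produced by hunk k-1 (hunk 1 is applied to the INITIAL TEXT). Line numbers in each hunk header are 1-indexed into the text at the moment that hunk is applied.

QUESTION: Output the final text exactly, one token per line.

Answer: vrjn
jauv
zxtgd
hvigo
mmr
azt
vfpfy
uwak
oex
bfvxl
kgs
ttufg
zvp

Derivation:
Hunk 1: at line 5 remove [iyco] add [mmr,azt,vfpfy] -> 13 lines: vrjn bbkbq dghr zxtgd hvigo mmr azt vfpfy apwp ybddx wqu ttufg zvp
Hunk 2: at line 8 remove [apwp] add [uwak,fehl,rtnqu] -> 15 lines: vrjn bbkbq dghr zxtgd hvigo mmr azt vfpfy uwak fehl rtnqu ybddx wqu ttufg zvp
Hunk 3: at line 9 remove [fehl,rtnqu] add [oex] -> 14 lines: vrjn bbkbq dghr zxtgd hvigo mmr azt vfpfy uwak oex ybddx wqu ttufg zvp
Hunk 4: at line 9 remove [ybddx,wqu] add [bfvxl,kgs] -> 14 lines: vrjn bbkbq dghr zxtgd hvigo mmr azt vfpfy uwak oex bfvxl kgs ttufg zvp
Hunk 5: at line 1 remove [bbkbq,dghr] add [jauv] -> 13 lines: vrjn jauv zxtgd hvigo mmr azt vfpfy uwak oex bfvxl kgs ttufg zvp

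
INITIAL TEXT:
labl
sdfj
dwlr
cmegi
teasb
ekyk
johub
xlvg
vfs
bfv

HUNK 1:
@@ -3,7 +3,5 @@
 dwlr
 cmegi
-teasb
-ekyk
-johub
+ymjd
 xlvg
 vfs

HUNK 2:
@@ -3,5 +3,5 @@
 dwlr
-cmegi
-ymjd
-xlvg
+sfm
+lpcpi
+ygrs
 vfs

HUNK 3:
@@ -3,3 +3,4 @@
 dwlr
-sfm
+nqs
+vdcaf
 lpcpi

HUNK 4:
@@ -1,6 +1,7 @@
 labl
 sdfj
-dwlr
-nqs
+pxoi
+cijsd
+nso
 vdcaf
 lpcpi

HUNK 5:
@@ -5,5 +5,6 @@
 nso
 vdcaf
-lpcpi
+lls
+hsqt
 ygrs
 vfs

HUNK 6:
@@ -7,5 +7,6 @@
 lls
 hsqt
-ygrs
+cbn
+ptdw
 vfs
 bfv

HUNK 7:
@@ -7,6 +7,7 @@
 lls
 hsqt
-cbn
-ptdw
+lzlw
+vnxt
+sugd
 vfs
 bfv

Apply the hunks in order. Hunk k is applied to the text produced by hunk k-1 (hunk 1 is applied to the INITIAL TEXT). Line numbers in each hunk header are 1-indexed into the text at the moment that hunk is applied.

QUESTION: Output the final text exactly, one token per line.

Answer: labl
sdfj
pxoi
cijsd
nso
vdcaf
lls
hsqt
lzlw
vnxt
sugd
vfs
bfv

Derivation:
Hunk 1: at line 3 remove [teasb,ekyk,johub] add [ymjd] -> 8 lines: labl sdfj dwlr cmegi ymjd xlvg vfs bfv
Hunk 2: at line 3 remove [cmegi,ymjd,xlvg] add [sfm,lpcpi,ygrs] -> 8 lines: labl sdfj dwlr sfm lpcpi ygrs vfs bfv
Hunk 3: at line 3 remove [sfm] add [nqs,vdcaf] -> 9 lines: labl sdfj dwlr nqs vdcaf lpcpi ygrs vfs bfv
Hunk 4: at line 1 remove [dwlr,nqs] add [pxoi,cijsd,nso] -> 10 lines: labl sdfj pxoi cijsd nso vdcaf lpcpi ygrs vfs bfv
Hunk 5: at line 5 remove [lpcpi] add [lls,hsqt] -> 11 lines: labl sdfj pxoi cijsd nso vdcaf lls hsqt ygrs vfs bfv
Hunk 6: at line 7 remove [ygrs] add [cbn,ptdw] -> 12 lines: labl sdfj pxoi cijsd nso vdcaf lls hsqt cbn ptdw vfs bfv
Hunk 7: at line 7 remove [cbn,ptdw] add [lzlw,vnxt,sugd] -> 13 lines: labl sdfj pxoi cijsd nso vdcaf lls hsqt lzlw vnxt sugd vfs bfv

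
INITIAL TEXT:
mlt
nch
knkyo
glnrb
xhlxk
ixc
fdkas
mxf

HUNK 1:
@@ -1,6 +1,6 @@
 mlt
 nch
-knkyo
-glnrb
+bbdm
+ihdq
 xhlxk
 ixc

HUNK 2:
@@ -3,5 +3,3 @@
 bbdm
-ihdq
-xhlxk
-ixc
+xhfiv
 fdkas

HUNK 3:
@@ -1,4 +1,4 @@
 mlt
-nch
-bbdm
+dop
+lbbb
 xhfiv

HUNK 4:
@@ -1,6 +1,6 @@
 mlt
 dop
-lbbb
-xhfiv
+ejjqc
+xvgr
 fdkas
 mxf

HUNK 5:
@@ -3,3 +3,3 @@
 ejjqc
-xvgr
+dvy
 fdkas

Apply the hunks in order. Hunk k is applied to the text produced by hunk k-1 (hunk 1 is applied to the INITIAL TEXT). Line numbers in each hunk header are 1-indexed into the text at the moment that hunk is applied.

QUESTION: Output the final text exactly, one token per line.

Answer: mlt
dop
ejjqc
dvy
fdkas
mxf

Derivation:
Hunk 1: at line 1 remove [knkyo,glnrb] add [bbdm,ihdq] -> 8 lines: mlt nch bbdm ihdq xhlxk ixc fdkas mxf
Hunk 2: at line 3 remove [ihdq,xhlxk,ixc] add [xhfiv] -> 6 lines: mlt nch bbdm xhfiv fdkas mxf
Hunk 3: at line 1 remove [nch,bbdm] add [dop,lbbb] -> 6 lines: mlt dop lbbb xhfiv fdkas mxf
Hunk 4: at line 1 remove [lbbb,xhfiv] add [ejjqc,xvgr] -> 6 lines: mlt dop ejjqc xvgr fdkas mxf
Hunk 5: at line 3 remove [xvgr] add [dvy] -> 6 lines: mlt dop ejjqc dvy fdkas mxf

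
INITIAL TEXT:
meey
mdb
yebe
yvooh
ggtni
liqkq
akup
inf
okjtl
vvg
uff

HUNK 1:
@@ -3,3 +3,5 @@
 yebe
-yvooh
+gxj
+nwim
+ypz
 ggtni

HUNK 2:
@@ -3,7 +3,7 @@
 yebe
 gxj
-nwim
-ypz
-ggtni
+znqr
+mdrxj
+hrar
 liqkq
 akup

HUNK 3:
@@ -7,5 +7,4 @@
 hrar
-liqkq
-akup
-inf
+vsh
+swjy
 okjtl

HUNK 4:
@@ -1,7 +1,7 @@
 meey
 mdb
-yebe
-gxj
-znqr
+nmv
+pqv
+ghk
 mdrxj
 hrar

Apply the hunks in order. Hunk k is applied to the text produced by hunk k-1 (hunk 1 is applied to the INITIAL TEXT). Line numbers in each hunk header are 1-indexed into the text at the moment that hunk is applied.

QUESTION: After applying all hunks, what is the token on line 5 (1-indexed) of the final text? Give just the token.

Answer: ghk

Derivation:
Hunk 1: at line 3 remove [yvooh] add [gxj,nwim,ypz] -> 13 lines: meey mdb yebe gxj nwim ypz ggtni liqkq akup inf okjtl vvg uff
Hunk 2: at line 3 remove [nwim,ypz,ggtni] add [znqr,mdrxj,hrar] -> 13 lines: meey mdb yebe gxj znqr mdrxj hrar liqkq akup inf okjtl vvg uff
Hunk 3: at line 7 remove [liqkq,akup,inf] add [vsh,swjy] -> 12 lines: meey mdb yebe gxj znqr mdrxj hrar vsh swjy okjtl vvg uff
Hunk 4: at line 1 remove [yebe,gxj,znqr] add [nmv,pqv,ghk] -> 12 lines: meey mdb nmv pqv ghk mdrxj hrar vsh swjy okjtl vvg uff
Final line 5: ghk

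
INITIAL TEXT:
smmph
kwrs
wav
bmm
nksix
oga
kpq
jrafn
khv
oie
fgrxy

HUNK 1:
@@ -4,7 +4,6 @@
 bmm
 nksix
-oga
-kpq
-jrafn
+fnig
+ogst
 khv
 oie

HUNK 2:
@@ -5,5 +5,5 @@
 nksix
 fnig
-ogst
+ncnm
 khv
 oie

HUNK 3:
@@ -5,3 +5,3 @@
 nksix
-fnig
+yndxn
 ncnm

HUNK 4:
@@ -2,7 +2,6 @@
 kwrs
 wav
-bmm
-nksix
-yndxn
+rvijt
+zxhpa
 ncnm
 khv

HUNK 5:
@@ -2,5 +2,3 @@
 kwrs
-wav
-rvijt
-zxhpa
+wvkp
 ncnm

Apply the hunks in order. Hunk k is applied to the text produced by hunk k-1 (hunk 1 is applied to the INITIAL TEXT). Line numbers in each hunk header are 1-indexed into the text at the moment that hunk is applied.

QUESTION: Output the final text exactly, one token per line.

Answer: smmph
kwrs
wvkp
ncnm
khv
oie
fgrxy

Derivation:
Hunk 1: at line 4 remove [oga,kpq,jrafn] add [fnig,ogst] -> 10 lines: smmph kwrs wav bmm nksix fnig ogst khv oie fgrxy
Hunk 2: at line 5 remove [ogst] add [ncnm] -> 10 lines: smmph kwrs wav bmm nksix fnig ncnm khv oie fgrxy
Hunk 3: at line 5 remove [fnig] add [yndxn] -> 10 lines: smmph kwrs wav bmm nksix yndxn ncnm khv oie fgrxy
Hunk 4: at line 2 remove [bmm,nksix,yndxn] add [rvijt,zxhpa] -> 9 lines: smmph kwrs wav rvijt zxhpa ncnm khv oie fgrxy
Hunk 5: at line 2 remove [wav,rvijt,zxhpa] add [wvkp] -> 7 lines: smmph kwrs wvkp ncnm khv oie fgrxy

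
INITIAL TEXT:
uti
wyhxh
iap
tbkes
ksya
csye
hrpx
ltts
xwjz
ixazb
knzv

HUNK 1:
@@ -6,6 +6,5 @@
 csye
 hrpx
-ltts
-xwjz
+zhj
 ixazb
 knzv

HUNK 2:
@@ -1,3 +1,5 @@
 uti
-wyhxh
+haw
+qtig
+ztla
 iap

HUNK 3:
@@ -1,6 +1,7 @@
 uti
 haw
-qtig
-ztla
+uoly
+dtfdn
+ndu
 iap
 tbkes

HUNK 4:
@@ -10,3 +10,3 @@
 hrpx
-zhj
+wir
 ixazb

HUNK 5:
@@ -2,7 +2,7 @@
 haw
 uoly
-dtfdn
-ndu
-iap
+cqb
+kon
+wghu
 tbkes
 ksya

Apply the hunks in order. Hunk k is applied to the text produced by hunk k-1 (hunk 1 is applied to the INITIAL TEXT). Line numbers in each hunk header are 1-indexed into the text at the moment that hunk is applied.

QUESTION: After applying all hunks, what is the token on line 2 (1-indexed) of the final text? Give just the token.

Answer: haw

Derivation:
Hunk 1: at line 6 remove [ltts,xwjz] add [zhj] -> 10 lines: uti wyhxh iap tbkes ksya csye hrpx zhj ixazb knzv
Hunk 2: at line 1 remove [wyhxh] add [haw,qtig,ztla] -> 12 lines: uti haw qtig ztla iap tbkes ksya csye hrpx zhj ixazb knzv
Hunk 3: at line 1 remove [qtig,ztla] add [uoly,dtfdn,ndu] -> 13 lines: uti haw uoly dtfdn ndu iap tbkes ksya csye hrpx zhj ixazb knzv
Hunk 4: at line 10 remove [zhj] add [wir] -> 13 lines: uti haw uoly dtfdn ndu iap tbkes ksya csye hrpx wir ixazb knzv
Hunk 5: at line 2 remove [dtfdn,ndu,iap] add [cqb,kon,wghu] -> 13 lines: uti haw uoly cqb kon wghu tbkes ksya csye hrpx wir ixazb knzv
Final line 2: haw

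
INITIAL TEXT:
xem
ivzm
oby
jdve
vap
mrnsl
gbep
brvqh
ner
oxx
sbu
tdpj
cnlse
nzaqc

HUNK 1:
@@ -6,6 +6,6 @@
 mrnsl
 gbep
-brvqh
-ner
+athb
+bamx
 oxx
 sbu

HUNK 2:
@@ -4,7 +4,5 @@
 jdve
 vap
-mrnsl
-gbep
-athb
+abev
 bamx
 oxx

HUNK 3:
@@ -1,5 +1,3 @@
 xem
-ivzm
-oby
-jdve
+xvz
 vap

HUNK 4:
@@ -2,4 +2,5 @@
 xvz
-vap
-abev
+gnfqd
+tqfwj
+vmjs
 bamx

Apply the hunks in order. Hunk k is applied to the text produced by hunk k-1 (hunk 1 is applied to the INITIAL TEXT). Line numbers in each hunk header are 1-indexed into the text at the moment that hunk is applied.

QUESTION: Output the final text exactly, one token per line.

Answer: xem
xvz
gnfqd
tqfwj
vmjs
bamx
oxx
sbu
tdpj
cnlse
nzaqc

Derivation:
Hunk 1: at line 6 remove [brvqh,ner] add [athb,bamx] -> 14 lines: xem ivzm oby jdve vap mrnsl gbep athb bamx oxx sbu tdpj cnlse nzaqc
Hunk 2: at line 4 remove [mrnsl,gbep,athb] add [abev] -> 12 lines: xem ivzm oby jdve vap abev bamx oxx sbu tdpj cnlse nzaqc
Hunk 3: at line 1 remove [ivzm,oby,jdve] add [xvz] -> 10 lines: xem xvz vap abev bamx oxx sbu tdpj cnlse nzaqc
Hunk 4: at line 2 remove [vap,abev] add [gnfqd,tqfwj,vmjs] -> 11 lines: xem xvz gnfqd tqfwj vmjs bamx oxx sbu tdpj cnlse nzaqc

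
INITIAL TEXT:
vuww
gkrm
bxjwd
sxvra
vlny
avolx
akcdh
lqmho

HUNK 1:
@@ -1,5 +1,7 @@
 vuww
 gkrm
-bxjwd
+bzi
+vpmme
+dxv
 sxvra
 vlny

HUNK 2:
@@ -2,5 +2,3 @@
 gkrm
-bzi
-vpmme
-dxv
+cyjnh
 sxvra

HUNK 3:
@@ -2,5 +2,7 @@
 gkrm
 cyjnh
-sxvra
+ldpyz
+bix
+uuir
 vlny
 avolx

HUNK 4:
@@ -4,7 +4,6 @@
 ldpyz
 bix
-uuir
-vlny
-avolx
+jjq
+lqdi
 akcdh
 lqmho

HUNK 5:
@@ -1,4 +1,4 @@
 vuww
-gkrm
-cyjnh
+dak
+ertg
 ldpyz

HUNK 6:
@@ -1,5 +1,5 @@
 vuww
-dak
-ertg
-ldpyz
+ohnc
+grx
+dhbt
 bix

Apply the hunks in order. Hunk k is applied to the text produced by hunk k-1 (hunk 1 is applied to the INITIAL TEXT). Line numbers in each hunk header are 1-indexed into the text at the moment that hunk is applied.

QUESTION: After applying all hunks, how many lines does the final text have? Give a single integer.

Hunk 1: at line 1 remove [bxjwd] add [bzi,vpmme,dxv] -> 10 lines: vuww gkrm bzi vpmme dxv sxvra vlny avolx akcdh lqmho
Hunk 2: at line 2 remove [bzi,vpmme,dxv] add [cyjnh] -> 8 lines: vuww gkrm cyjnh sxvra vlny avolx akcdh lqmho
Hunk 3: at line 2 remove [sxvra] add [ldpyz,bix,uuir] -> 10 lines: vuww gkrm cyjnh ldpyz bix uuir vlny avolx akcdh lqmho
Hunk 4: at line 4 remove [uuir,vlny,avolx] add [jjq,lqdi] -> 9 lines: vuww gkrm cyjnh ldpyz bix jjq lqdi akcdh lqmho
Hunk 5: at line 1 remove [gkrm,cyjnh] add [dak,ertg] -> 9 lines: vuww dak ertg ldpyz bix jjq lqdi akcdh lqmho
Hunk 6: at line 1 remove [dak,ertg,ldpyz] add [ohnc,grx,dhbt] -> 9 lines: vuww ohnc grx dhbt bix jjq lqdi akcdh lqmho
Final line count: 9

Answer: 9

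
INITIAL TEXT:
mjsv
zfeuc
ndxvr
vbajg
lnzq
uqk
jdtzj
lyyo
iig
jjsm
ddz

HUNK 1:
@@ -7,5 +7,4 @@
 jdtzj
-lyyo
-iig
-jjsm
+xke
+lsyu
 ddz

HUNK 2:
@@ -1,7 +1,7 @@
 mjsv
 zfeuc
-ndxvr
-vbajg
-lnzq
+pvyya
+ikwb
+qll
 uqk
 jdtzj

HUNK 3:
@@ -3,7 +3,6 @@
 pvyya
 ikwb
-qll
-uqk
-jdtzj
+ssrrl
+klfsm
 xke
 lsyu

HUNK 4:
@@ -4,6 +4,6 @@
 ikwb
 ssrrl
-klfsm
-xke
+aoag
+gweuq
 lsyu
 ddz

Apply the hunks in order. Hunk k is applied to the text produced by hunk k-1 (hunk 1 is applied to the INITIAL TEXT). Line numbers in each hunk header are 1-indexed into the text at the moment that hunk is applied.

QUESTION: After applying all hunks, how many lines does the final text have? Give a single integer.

Answer: 9

Derivation:
Hunk 1: at line 7 remove [lyyo,iig,jjsm] add [xke,lsyu] -> 10 lines: mjsv zfeuc ndxvr vbajg lnzq uqk jdtzj xke lsyu ddz
Hunk 2: at line 1 remove [ndxvr,vbajg,lnzq] add [pvyya,ikwb,qll] -> 10 lines: mjsv zfeuc pvyya ikwb qll uqk jdtzj xke lsyu ddz
Hunk 3: at line 3 remove [qll,uqk,jdtzj] add [ssrrl,klfsm] -> 9 lines: mjsv zfeuc pvyya ikwb ssrrl klfsm xke lsyu ddz
Hunk 4: at line 4 remove [klfsm,xke] add [aoag,gweuq] -> 9 lines: mjsv zfeuc pvyya ikwb ssrrl aoag gweuq lsyu ddz
Final line count: 9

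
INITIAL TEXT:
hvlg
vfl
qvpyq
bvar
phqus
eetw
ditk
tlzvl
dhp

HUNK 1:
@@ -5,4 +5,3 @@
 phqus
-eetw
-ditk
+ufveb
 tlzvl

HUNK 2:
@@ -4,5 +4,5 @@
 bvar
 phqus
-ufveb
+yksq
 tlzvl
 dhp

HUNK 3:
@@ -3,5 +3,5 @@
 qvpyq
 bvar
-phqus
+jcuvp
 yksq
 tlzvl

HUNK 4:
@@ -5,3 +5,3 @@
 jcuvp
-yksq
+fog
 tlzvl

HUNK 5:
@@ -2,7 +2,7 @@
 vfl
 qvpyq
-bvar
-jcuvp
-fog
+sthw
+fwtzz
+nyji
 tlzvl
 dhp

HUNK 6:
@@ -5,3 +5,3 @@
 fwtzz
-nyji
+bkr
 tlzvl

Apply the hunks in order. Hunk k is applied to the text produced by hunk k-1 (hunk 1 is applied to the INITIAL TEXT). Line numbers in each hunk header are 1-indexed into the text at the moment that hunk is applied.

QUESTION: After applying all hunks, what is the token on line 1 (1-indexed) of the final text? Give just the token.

Answer: hvlg

Derivation:
Hunk 1: at line 5 remove [eetw,ditk] add [ufveb] -> 8 lines: hvlg vfl qvpyq bvar phqus ufveb tlzvl dhp
Hunk 2: at line 4 remove [ufveb] add [yksq] -> 8 lines: hvlg vfl qvpyq bvar phqus yksq tlzvl dhp
Hunk 3: at line 3 remove [phqus] add [jcuvp] -> 8 lines: hvlg vfl qvpyq bvar jcuvp yksq tlzvl dhp
Hunk 4: at line 5 remove [yksq] add [fog] -> 8 lines: hvlg vfl qvpyq bvar jcuvp fog tlzvl dhp
Hunk 5: at line 2 remove [bvar,jcuvp,fog] add [sthw,fwtzz,nyji] -> 8 lines: hvlg vfl qvpyq sthw fwtzz nyji tlzvl dhp
Hunk 6: at line 5 remove [nyji] add [bkr] -> 8 lines: hvlg vfl qvpyq sthw fwtzz bkr tlzvl dhp
Final line 1: hvlg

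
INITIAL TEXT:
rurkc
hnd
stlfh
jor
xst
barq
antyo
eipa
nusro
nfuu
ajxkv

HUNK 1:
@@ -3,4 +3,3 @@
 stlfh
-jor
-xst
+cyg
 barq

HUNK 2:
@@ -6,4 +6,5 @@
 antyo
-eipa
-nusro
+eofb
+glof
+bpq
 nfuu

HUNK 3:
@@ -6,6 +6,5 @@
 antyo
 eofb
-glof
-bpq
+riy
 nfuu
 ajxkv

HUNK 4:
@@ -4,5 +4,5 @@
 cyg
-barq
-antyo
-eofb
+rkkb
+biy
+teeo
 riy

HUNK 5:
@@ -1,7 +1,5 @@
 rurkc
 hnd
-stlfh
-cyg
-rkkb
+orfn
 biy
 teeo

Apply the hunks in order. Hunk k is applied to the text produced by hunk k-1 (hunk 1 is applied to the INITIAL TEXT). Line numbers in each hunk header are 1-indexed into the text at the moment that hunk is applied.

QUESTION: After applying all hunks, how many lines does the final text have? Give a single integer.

Hunk 1: at line 3 remove [jor,xst] add [cyg] -> 10 lines: rurkc hnd stlfh cyg barq antyo eipa nusro nfuu ajxkv
Hunk 2: at line 6 remove [eipa,nusro] add [eofb,glof,bpq] -> 11 lines: rurkc hnd stlfh cyg barq antyo eofb glof bpq nfuu ajxkv
Hunk 3: at line 6 remove [glof,bpq] add [riy] -> 10 lines: rurkc hnd stlfh cyg barq antyo eofb riy nfuu ajxkv
Hunk 4: at line 4 remove [barq,antyo,eofb] add [rkkb,biy,teeo] -> 10 lines: rurkc hnd stlfh cyg rkkb biy teeo riy nfuu ajxkv
Hunk 5: at line 1 remove [stlfh,cyg,rkkb] add [orfn] -> 8 lines: rurkc hnd orfn biy teeo riy nfuu ajxkv
Final line count: 8

Answer: 8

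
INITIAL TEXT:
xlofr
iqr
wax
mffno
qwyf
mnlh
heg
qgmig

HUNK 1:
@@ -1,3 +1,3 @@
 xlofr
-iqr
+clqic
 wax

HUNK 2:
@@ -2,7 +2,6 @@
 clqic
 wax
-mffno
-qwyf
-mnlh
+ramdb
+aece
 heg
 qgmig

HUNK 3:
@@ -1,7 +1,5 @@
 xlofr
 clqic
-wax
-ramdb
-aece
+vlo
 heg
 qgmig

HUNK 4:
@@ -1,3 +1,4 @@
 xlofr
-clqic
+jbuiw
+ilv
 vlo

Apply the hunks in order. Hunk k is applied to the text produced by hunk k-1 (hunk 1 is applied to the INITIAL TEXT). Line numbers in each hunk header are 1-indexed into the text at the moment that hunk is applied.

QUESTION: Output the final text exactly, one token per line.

Answer: xlofr
jbuiw
ilv
vlo
heg
qgmig

Derivation:
Hunk 1: at line 1 remove [iqr] add [clqic] -> 8 lines: xlofr clqic wax mffno qwyf mnlh heg qgmig
Hunk 2: at line 2 remove [mffno,qwyf,mnlh] add [ramdb,aece] -> 7 lines: xlofr clqic wax ramdb aece heg qgmig
Hunk 3: at line 1 remove [wax,ramdb,aece] add [vlo] -> 5 lines: xlofr clqic vlo heg qgmig
Hunk 4: at line 1 remove [clqic] add [jbuiw,ilv] -> 6 lines: xlofr jbuiw ilv vlo heg qgmig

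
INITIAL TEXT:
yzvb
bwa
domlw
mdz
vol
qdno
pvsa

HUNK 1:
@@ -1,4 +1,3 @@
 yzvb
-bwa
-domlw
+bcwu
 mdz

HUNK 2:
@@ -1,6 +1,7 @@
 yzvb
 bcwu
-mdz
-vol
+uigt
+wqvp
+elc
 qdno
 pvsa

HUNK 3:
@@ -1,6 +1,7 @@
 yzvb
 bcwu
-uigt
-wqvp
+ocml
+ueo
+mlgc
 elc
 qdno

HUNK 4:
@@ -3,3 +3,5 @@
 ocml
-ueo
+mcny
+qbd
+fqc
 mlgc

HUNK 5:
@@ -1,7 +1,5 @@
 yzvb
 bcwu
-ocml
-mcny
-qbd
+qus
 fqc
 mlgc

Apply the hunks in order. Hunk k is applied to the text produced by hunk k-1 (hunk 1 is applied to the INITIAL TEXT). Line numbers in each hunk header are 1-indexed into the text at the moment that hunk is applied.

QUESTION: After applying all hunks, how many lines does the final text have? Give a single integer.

Hunk 1: at line 1 remove [bwa,domlw] add [bcwu] -> 6 lines: yzvb bcwu mdz vol qdno pvsa
Hunk 2: at line 1 remove [mdz,vol] add [uigt,wqvp,elc] -> 7 lines: yzvb bcwu uigt wqvp elc qdno pvsa
Hunk 3: at line 1 remove [uigt,wqvp] add [ocml,ueo,mlgc] -> 8 lines: yzvb bcwu ocml ueo mlgc elc qdno pvsa
Hunk 4: at line 3 remove [ueo] add [mcny,qbd,fqc] -> 10 lines: yzvb bcwu ocml mcny qbd fqc mlgc elc qdno pvsa
Hunk 5: at line 1 remove [ocml,mcny,qbd] add [qus] -> 8 lines: yzvb bcwu qus fqc mlgc elc qdno pvsa
Final line count: 8

Answer: 8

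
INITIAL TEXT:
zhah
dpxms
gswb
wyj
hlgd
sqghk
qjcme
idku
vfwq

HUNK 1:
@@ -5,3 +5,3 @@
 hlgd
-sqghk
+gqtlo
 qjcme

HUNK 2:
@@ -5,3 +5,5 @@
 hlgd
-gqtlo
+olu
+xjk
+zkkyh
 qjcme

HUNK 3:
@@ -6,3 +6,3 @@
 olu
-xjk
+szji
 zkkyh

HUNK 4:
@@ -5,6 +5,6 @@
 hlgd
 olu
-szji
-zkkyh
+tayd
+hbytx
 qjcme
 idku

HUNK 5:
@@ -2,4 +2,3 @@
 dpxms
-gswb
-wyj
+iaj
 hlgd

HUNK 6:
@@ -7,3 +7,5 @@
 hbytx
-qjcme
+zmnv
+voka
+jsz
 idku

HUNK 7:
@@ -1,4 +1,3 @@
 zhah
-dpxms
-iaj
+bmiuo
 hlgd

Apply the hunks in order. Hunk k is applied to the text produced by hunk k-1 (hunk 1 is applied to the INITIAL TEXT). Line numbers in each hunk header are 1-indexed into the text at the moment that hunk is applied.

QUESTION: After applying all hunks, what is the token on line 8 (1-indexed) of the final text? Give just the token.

Hunk 1: at line 5 remove [sqghk] add [gqtlo] -> 9 lines: zhah dpxms gswb wyj hlgd gqtlo qjcme idku vfwq
Hunk 2: at line 5 remove [gqtlo] add [olu,xjk,zkkyh] -> 11 lines: zhah dpxms gswb wyj hlgd olu xjk zkkyh qjcme idku vfwq
Hunk 3: at line 6 remove [xjk] add [szji] -> 11 lines: zhah dpxms gswb wyj hlgd olu szji zkkyh qjcme idku vfwq
Hunk 4: at line 5 remove [szji,zkkyh] add [tayd,hbytx] -> 11 lines: zhah dpxms gswb wyj hlgd olu tayd hbytx qjcme idku vfwq
Hunk 5: at line 2 remove [gswb,wyj] add [iaj] -> 10 lines: zhah dpxms iaj hlgd olu tayd hbytx qjcme idku vfwq
Hunk 6: at line 7 remove [qjcme] add [zmnv,voka,jsz] -> 12 lines: zhah dpxms iaj hlgd olu tayd hbytx zmnv voka jsz idku vfwq
Hunk 7: at line 1 remove [dpxms,iaj] add [bmiuo] -> 11 lines: zhah bmiuo hlgd olu tayd hbytx zmnv voka jsz idku vfwq
Final line 8: voka

Answer: voka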